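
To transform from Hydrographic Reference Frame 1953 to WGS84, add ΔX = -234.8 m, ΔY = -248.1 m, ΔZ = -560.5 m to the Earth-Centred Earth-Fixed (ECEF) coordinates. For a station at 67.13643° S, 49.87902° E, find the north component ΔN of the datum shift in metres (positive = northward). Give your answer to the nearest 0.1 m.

ΔN = -532.0 m

The local north axis is (−sin φ cos λ, −sin φ sin λ, cos φ), giving ΔN = -139.418 − 174.813 − 217.776 = -532.01 m.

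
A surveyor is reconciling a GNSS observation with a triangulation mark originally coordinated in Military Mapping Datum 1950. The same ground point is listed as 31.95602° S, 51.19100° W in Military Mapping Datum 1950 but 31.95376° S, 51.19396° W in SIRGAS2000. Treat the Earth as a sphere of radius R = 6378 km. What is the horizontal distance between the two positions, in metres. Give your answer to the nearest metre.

376 m

Δφ = -31.95376° − -31.95602° = +0.00226°; Δλ = -51.19396° − -51.19100° = -0.00296°.
1° along a meridian = πR/180 = 111317 m.
ΔN = Δφ × 111317 = 251.6 m; ΔE = Δλ × 111317 × cos(-31.95602°) = -0.00296 × 111317 × 0.848455 = -279.6 m.
Distance = √(ΔE² + ΔN²) = √((-279.6)² + 251.6²) = 376.1 m.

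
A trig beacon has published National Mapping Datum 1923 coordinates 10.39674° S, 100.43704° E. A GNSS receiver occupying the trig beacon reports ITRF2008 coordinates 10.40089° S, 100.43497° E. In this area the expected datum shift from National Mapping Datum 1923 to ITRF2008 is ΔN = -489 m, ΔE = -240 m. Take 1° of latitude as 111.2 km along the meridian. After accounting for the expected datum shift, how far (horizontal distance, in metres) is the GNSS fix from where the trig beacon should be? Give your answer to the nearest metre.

31 m

Observed coordinate differences: Δφ = -0.00415°, Δλ = -0.00207°.
Converting to metres (1° lat = 111200 m, cos φ = 0.983582): observed ΔN = -461.5 m, observed ΔE = -226.4 m.
Subtracting the expected shift leaves a residual of -461.5 − (-489) = 27.5 m north and -226.4 − (-240) = 13.6 m east.
Residual distance = √(27.5² + 13.6²) = 30.7 m.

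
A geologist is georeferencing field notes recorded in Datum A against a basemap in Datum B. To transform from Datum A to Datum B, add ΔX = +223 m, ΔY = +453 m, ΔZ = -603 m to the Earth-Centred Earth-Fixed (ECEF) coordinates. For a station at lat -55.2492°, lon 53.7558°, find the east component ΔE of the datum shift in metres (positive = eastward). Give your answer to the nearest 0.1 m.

At φ = -55.2492°, λ = 53.7558°: sin φ = -0.821639, cos φ = 0.570008, sin λ = 0.806504, cos λ = 0.591228.
ΔE = −sin λ·ΔX + cos λ·ΔY = −(0.806504)·(223) + (0.591228)·(453) = 87.98 m.

ΔE = 88.0 m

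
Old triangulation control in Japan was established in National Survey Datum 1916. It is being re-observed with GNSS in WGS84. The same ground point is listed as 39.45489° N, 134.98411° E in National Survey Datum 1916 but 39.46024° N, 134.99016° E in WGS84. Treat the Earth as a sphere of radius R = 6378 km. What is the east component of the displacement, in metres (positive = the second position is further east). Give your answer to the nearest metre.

ΔE = 520 m

Δφ = 39.46024° − 39.45489° = +0.00535°; Δλ = 134.99016° − 134.98411° = +0.00605°.
1° along a meridian = πR/180 = 111317 m.
ΔN = Δφ × 111317 = 595.5 m; ΔE = Δλ × 111317 × cos(39.45489°) = +0.00605 × 111317 × 0.772125 = 520.0 m.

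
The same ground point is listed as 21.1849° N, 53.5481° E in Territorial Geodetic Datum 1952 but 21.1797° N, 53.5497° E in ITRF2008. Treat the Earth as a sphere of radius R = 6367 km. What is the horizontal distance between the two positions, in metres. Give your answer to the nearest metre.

601 m

Δφ = 21.1797° − 21.1849° = -0.0052°; Δλ = 53.5497° − 53.5481° = +0.0016°.
1° along a meridian = πR/180 = 111125 m.
ΔN = Δφ × 111125 = -577.9 m; ΔE = Δλ × 111125 × cos(21.1849°) = +0.0016 × 111125 × 0.932419 = 165.8 m.
Distance = √(ΔE² + ΔN²) = √(165.8² + (-577.9)²) = 601.2 m.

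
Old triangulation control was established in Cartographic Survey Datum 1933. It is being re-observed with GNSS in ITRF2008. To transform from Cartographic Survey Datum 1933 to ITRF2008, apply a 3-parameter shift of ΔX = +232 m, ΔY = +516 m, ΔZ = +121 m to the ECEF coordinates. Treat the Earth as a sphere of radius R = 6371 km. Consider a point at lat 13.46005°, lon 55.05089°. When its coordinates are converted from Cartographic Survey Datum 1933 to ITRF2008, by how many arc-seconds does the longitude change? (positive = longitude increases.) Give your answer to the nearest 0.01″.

Δλ = 3.51″

sin φ = 0.232767, cos φ = 0.972532, sin λ = 0.819661, cos λ = 0.572849.
East component: ΔE = −sin λ·ΔX + cos λ·ΔY = −(0.819661)(232) + (0.572849)(516) = 105.43 m.
1° of latitude spans πR/180 = 111195 m; at latitude φ, 1° of longitude spans that × cos φ = 108140.7 m, so Δλ = 105.43 / 108140.7 × 3600 = 3.510″.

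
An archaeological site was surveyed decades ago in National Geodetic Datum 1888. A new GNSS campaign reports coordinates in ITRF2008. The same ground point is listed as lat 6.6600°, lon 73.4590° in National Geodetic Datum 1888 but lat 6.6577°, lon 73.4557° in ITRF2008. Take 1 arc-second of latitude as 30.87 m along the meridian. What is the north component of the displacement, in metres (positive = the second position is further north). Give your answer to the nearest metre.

ΔN = -256 m

Δφ = 6.6577° − 6.6600° = -0.0023°; Δλ = 73.4557° − 73.4590° = -0.0033°.
1° of latitude = 3600 × 30.87 = 111132 m.
ΔN = Δφ × 111132 = -255.6 m; ΔE = Δλ × 111132 × cos(6.6600°) = -0.0033 × 111132 × 0.993252 = -364.3 m.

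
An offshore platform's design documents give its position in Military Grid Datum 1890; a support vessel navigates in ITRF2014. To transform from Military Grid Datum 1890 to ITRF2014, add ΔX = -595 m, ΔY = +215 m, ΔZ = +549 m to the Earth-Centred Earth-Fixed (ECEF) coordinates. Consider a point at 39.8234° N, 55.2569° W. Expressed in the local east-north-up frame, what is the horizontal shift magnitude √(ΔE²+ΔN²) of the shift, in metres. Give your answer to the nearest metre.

836 m

At φ = 39.8234°, λ = -55.2569°: sin φ = 0.640423, cos φ = 0.768022, sin λ = -0.821716, cos λ = 0.569898.
ΔE = −sin λ·ΔX + cos λ·ΔY = −(-0.821716)·(-595) + (0.569898)·(215) = -366.39 m.
ΔN = −sin φ cos λ·ΔX − sin φ sin λ·ΔY + cos φ·ΔZ = −(0.640423)(0.569898)(-595) − (0.640423)(-0.821716)(215) + (0.768022)(549) = 751.95 m.
Horizontal magnitude = √(ΔE² + ΔN²) = √((-366.39)² + 751.95²) = 836.46 m.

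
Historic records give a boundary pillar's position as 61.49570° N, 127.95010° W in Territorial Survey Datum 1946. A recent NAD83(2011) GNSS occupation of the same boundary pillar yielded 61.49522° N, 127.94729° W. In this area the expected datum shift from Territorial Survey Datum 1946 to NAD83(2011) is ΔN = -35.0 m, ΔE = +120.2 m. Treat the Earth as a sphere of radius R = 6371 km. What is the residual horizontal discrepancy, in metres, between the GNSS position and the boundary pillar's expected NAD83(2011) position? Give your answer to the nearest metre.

Observed coordinate differences: Δφ = -0.00048°, Δλ = +0.00281°.
Converting to metres (1° lat = 111195 m, cos φ = 0.477225): observed ΔN = -53.4 m, observed ΔE = 149.1 m.
Subtracting the expected shift leaves a residual of -53.4 − (-35.0) = -18.4 m north and 149.1 − (120.2) = 28.9 m east.
Residual distance = √((-18.4)² + 28.9²) = 34.3 m.

34 m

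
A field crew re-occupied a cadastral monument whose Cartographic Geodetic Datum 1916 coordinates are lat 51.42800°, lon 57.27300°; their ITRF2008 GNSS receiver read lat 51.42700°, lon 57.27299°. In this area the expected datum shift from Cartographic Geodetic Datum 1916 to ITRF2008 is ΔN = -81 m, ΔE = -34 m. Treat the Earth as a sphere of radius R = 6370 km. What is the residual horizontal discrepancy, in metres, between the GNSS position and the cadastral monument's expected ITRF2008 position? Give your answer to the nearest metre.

Observed coordinate differences: Δφ = -0.00100°, Δλ = -0.00001°.
Converting to metres (1° lat = 111177 m, cos φ = 0.623498): observed ΔN = -111.2 m, observed ΔE = -0.7 m.
Subtracting the expected shift leaves a residual of -111.2 − (-81) = -30.2 m north and -0.7 − (-34) = 33.3 m east.
Residual distance = √((-30.2)² + 33.3²) = 44.9 m.

45 m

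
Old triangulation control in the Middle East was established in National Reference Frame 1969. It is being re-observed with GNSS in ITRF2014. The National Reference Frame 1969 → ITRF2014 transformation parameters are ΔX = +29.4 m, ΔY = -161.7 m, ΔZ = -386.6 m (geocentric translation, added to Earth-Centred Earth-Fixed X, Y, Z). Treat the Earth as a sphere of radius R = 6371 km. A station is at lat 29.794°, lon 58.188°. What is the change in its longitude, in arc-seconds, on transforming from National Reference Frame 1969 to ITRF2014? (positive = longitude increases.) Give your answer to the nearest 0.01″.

sin φ = 0.496883, cos φ = 0.867817, sin λ = 0.849782, cos λ = 0.527134.
East component: ΔE = −sin λ·ΔX + cos λ·ΔY = −(0.849782)(29.4) + (0.527134)(-161.7) = -110.22 m.
1° of latitude spans πR/180 = 111195 m; at latitude φ, 1° of longitude spans that × cos φ = 96496.9 m, so Δλ = -110.22 / 96496.9 × 3600 = -4.112″.

Δλ = -4.11″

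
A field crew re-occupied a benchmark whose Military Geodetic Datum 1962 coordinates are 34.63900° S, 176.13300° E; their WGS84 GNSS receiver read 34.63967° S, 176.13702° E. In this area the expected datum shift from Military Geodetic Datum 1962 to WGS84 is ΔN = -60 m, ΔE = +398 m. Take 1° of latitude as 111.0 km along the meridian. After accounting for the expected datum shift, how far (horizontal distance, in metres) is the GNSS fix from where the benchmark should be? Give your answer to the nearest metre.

34 m

Observed coordinate differences: Δφ = -0.00067°, Δλ = +0.00402°.
Converting to metres (1° lat = 111000 m, cos φ = 0.822750): observed ΔN = -74.4 m, observed ΔE = 367.1 m.
Subtracting the expected shift leaves a residual of -74.4 − (-60) = -14.4 m north and 367.1 − (398) = -30.9 m east.
Residual distance = √((-14.4)² + (-30.9)²) = 34.1 m.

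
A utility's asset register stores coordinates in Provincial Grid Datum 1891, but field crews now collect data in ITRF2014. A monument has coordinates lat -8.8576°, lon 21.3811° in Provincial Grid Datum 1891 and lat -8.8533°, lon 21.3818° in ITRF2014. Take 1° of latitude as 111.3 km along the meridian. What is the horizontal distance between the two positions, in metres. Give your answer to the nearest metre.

485 m

Δφ = -8.8533° − -8.8576° = +0.0043°; Δλ = 21.3818° − 21.3811° = +0.0007°.
ΔN = Δφ × 111300 = 478.6 m; ΔE = Δλ × 111300 × cos(-8.8576°) = +0.0007 × 111300 × 0.988074 = 77.0 m.
Distance = √(ΔE² + ΔN²) = √(77.0² + 478.6²) = 484.7 m.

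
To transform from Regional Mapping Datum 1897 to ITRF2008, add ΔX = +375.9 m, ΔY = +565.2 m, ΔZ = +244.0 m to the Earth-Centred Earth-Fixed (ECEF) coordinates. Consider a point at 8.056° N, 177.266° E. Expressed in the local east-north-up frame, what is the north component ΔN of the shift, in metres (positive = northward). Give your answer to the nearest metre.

ΔN = 290 m

The local north axis is (−sin φ cos λ, −sin φ sin λ, cos φ), giving ΔN = 52.619 − 3.778 + 241.592 = 290.43 m.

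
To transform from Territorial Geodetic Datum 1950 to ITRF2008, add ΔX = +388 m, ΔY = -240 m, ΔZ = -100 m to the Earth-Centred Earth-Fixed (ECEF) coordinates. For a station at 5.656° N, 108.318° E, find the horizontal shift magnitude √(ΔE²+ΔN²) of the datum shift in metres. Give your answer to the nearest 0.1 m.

At φ = 5.656°, λ = 108.318°: sin φ = 0.098556, cos φ = 0.995132, sin λ = 0.949327, cos λ = -0.314291.
ΔE = −sin λ·ΔX + cos λ·ΔY = −(0.949327)·(388) + (-0.314291)·(-240) = -292.91 m.
ΔN = −sin φ cos λ·ΔX − sin φ sin λ·ΔY + cos φ·ΔZ = −(0.098556)(-0.314291)(388) − (0.098556)(0.949327)(-240) + (0.995132)(-100) = -65.04 m.
Horizontal magnitude = √(ΔE² + ΔN²) = √((-292.91)² + (-65.04)²) = 300.04 m.

300.0 m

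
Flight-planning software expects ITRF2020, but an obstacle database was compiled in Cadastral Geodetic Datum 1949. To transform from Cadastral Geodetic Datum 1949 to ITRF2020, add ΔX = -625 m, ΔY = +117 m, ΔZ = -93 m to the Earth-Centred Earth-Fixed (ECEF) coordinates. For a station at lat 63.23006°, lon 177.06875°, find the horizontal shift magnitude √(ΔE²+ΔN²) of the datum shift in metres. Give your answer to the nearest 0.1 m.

At φ = 63.23006°, λ = 177.06875°: sin φ = 0.892822, cos φ = 0.450409, sin λ = 0.051138, cos λ = -0.998692.
ΔE = −sin λ·ΔX + cos λ·ΔY = −(0.051138)·(-625) + (-0.998692)·(117) = -84.89 m.
ΔN = −sin φ cos λ·ΔX − sin φ sin λ·ΔY + cos φ·ΔZ = −(0.892822)(-0.998692)(-625) − (0.892822)(0.051138)(117) + (0.450409)(-93) = -604.51 m.
Horizontal magnitude = √(ΔE² + ΔN²) = √((-84.89)² + (-604.51)²) = 610.44 m.

610.4 m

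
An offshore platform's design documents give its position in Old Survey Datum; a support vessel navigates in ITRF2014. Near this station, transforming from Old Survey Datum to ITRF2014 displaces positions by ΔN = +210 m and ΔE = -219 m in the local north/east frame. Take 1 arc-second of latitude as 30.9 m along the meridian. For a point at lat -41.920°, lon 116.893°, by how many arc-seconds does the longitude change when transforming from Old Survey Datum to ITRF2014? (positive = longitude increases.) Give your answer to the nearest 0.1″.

Δλ = -9.5″

At latitude -41.920°, cos φ = 0.744078.
1″ of longitude at this latitude = 30.90 × cos φ = 22.9920 m, so Δλ = -219.0 / 22.9920 = -9.525″.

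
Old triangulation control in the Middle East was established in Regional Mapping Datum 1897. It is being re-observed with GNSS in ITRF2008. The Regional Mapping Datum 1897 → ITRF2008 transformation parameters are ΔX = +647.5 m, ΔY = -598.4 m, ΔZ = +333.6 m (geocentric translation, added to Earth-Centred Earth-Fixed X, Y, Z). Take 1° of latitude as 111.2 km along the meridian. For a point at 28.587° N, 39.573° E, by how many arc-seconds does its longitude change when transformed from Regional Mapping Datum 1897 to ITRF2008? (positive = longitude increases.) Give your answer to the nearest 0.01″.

Δλ = -32.21″

sin φ = 0.478493, cos φ = 0.878092, sin λ = 0.637061, cos λ = 0.770814.
East component: ΔE = −sin λ·ΔX + cos λ·ΔY = −(0.637061)(647.5) + (0.770814)(-598.4) = -873.75 m.
1° of latitude spans 111200 m; at latitude φ, 1° of longitude spans that × cos φ = 97643.8 m, so Δλ = -873.75 / 97643.8 × 3600 = -32.214″.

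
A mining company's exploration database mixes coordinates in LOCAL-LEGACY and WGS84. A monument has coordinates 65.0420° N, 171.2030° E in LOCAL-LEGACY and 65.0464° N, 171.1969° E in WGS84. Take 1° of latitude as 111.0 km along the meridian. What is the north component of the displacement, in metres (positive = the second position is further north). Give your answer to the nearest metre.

ΔN = 488 m

Δφ = 65.0464° − 65.0420° = +0.0044°; Δλ = 171.1969° − 171.2030° = -0.0061°.
ΔN = Δφ × 111000 = 488.4 m; ΔE = Δλ × 111000 × cos(65.0420°) = -0.0061 × 111000 × 0.421954 = -285.7 m.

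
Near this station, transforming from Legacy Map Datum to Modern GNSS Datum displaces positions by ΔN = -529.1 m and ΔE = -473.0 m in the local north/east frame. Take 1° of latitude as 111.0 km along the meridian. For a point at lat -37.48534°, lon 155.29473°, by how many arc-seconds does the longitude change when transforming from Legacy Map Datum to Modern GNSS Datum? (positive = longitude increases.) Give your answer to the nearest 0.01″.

Δλ = -19.33″

At latitude -37.48534°, cos φ = 0.793509.
1° of longitude at this latitude = 111.0 × cos φ = 88.08 km, so Δλ = -473.0 / 88079.5 = -0.0053701° = -19.333″.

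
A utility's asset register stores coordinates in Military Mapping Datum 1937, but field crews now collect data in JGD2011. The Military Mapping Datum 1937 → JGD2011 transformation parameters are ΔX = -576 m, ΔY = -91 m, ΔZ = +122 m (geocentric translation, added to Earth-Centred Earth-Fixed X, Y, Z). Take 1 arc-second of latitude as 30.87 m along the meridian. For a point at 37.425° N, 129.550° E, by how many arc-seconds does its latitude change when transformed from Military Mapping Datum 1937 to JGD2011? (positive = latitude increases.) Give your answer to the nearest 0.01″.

Δφ = -2.70″

sin φ = 0.607722, cos φ = 0.794150, sin λ = 0.771069, cos λ = -0.636751.
North component: ΔN = −sin φ cos λ·ΔX − sin φ sin λ·ΔY + cos φ·ΔZ = −(0.607722)(-0.636751)(-576) − (0.607722)(0.771069)(-91) + (0.794150)(122) = -83.37 m.
1° of latitude spans 3600 × 30.87 = 111132 m, so Δφ = -83.37 / 111132 × 3600 = -2.701″.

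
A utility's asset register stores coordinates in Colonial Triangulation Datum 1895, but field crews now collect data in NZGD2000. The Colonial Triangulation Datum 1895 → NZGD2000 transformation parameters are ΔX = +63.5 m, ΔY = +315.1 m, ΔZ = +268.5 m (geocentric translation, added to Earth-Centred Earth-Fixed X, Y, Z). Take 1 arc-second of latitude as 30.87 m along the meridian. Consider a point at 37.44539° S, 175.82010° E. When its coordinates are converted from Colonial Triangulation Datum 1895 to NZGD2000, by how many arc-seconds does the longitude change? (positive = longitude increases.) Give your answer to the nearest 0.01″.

sin φ = -0.608005, cos φ = 0.793933, sin λ = 0.072888, cos λ = -0.997340.
East component: ΔE = −sin λ·ΔX + cos λ·ΔY = −(0.072888)(63.5) + (-0.997340)(315.1) = -318.89 m.
1° of latitude spans 3600 × 30.87 = 111132 m; at latitude φ, 1° of longitude spans that × cos φ = 88231.4 m, so Δλ = -318.89 / 88231.4 × 3600 = -13.011″.

Δλ = -13.01″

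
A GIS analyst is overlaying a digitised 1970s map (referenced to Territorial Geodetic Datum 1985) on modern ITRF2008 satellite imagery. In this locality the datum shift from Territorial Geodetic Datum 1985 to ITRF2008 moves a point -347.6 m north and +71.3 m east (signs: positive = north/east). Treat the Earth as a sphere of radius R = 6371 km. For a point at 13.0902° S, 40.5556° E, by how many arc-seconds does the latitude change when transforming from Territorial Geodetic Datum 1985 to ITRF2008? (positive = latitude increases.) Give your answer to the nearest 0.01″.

On a sphere of radius R, 1 rad of latitude = R, so Δφ = ΔN / R = -347.6 / 6371000 = -5.4560e-05 rad = -11.254″.

Δφ = -11.25″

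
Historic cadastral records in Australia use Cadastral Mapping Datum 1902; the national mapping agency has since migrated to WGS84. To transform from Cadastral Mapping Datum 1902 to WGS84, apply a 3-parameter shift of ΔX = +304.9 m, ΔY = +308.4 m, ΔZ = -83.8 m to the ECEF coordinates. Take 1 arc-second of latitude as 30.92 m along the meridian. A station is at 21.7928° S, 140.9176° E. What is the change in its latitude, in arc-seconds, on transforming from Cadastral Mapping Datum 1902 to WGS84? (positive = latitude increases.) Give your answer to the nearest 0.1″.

Δφ = -3.0″

sin φ = -0.371251, cos φ = 0.928532, sin λ = 0.630437, cos λ = -0.776240.
North component: ΔN = −sin φ cos λ·ΔX − sin φ sin λ·ΔY + cos φ·ΔZ = −(-0.371251)(-0.776240)(304.9) − (-0.371251)(0.630437)(308.4) + (0.928532)(-83.8) = -93.50 m.
1° of latitude spans 3600 × 30.92 = 111312 m, so Δφ = -93.50 / 111312 × 3600 = -3.024″.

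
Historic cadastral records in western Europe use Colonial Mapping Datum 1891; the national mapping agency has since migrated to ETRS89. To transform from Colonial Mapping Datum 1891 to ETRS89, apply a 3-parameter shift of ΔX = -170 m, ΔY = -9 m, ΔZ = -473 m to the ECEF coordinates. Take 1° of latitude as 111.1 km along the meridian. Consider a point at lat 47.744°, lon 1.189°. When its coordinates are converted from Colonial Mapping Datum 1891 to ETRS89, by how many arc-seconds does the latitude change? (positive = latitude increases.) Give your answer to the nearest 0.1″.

sin φ = 0.740148, cos φ = 0.672444, sin λ = 0.020750, cos λ = 0.999785.
North component: ΔN = −sin φ cos λ·ΔX − sin φ sin λ·ΔY + cos φ·ΔZ = −(0.740148)(0.999785)(-170) − (0.740148)(0.020750)(-9) + (0.672444)(-473) = -192.13 m.
1° of latitude spans 111100 m, so Δφ = -192.13 / 111100 × 3600 = -6.226″.

Δφ = -6.2″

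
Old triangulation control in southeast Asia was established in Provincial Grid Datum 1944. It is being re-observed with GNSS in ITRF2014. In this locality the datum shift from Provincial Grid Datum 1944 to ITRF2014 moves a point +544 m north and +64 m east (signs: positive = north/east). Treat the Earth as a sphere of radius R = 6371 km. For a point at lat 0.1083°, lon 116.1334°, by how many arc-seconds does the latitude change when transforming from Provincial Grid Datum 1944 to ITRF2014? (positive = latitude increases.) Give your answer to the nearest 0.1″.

Δφ = 17.6″

On a sphere of radius R, 1 rad of latitude = R, so Δφ = ΔN / R = 544.0 / 6371000 = 8.5387e-05 rad = 17.612″.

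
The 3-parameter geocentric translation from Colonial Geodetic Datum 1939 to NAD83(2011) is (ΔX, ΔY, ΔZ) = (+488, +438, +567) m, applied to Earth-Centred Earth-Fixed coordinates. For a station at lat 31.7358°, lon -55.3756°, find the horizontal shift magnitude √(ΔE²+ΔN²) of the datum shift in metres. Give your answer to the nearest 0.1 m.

At φ = 31.7358°, λ = -55.3756°: sin φ = 0.526003, cos φ = 0.850483, sin λ = -0.822894, cos λ = 0.568194.
ΔE = −sin λ·ΔX + cos λ·ΔY = −(-0.822894)·(488) + (0.568194)·(438) = 650.44 m.
ΔN = −sin φ cos λ·ΔX − sin φ sin λ·ΔY + cos φ·ΔZ = −(0.526003)(0.568194)(488) − (0.526003)(-0.822894)(438) + (0.850483)(567) = 525.96 m.
Horizontal magnitude = √(ΔE² + ΔN²) = √(650.44² + 525.96²) = 836.49 m.

836.5 m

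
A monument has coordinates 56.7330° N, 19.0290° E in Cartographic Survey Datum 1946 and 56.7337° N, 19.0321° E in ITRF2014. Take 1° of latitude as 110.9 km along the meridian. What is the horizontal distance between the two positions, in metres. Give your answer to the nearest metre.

Δφ = 56.7337° − 56.7330° = +0.0007°; Δλ = 19.0321° − 19.0290° = +0.0031°.
ΔN = Δφ × 110900 = 77.6 m; ΔE = Δλ × 110900 × cos(56.7330°) = +0.0031 × 110900 × 0.548541 = 188.6 m.
Distance = √(ΔE² + ΔN²) = √(188.6² + 77.6²) = 203.9 m.

204 m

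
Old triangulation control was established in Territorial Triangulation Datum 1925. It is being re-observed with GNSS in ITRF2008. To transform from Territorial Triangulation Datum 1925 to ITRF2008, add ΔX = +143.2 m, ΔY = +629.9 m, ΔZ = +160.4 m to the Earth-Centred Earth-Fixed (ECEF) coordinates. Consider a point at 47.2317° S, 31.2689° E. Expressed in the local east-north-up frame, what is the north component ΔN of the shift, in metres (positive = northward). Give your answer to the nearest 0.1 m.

ΔN = 438.8 m

At φ = -47.2317°, λ = 31.2689°: sin φ = -0.734106, cos φ = 0.679035, sin λ = 0.519055, cos λ = 0.854741.
ΔN = −sin φ cos λ·ΔX − sin φ sin λ·ΔY + cos φ·ΔZ = −(-0.734106)(0.854741)(143.2) − (-0.734106)(0.519055)(629.9) + (0.679035)(160.4) = 438.79 m.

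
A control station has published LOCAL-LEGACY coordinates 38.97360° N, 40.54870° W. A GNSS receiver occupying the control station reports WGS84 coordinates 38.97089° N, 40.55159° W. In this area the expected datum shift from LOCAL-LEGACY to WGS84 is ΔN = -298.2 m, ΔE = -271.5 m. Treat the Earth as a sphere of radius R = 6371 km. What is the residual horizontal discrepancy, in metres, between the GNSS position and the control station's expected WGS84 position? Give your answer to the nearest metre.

22 m

Observed coordinate differences: Δφ = -0.00271°, Δλ = -0.00289°.
Converting to metres (1° lat = 111195 m, cos φ = 0.777436): observed ΔN = -301.3 m, observed ΔE = -249.8 m.
Subtracting the expected shift leaves a residual of -301.3 − (-298.2) = -3.1 m north and -249.8 − (-271.5) = 21.7 m east.
Residual distance = √((-3.1)² + 21.7²) = 21.9 m.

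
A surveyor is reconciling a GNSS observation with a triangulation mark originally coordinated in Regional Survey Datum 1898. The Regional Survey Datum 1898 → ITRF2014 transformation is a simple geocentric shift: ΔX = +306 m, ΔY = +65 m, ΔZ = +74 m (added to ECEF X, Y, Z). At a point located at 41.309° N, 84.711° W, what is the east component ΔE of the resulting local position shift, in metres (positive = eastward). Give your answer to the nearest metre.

The local east axis at (φ, λ) is (−sin λ, cos λ, 0), so ΔE = −sin(-84.711°)·306 + cos(-84.711°)·65 = 310.69 m.

ΔE = 311 m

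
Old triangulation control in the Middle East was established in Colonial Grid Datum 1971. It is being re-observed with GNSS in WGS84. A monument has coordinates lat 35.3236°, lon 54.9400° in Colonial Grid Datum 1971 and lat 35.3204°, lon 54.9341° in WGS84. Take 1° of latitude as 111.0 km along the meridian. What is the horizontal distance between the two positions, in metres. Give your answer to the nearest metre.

Δφ = 35.3204° − 35.3236° = -0.0032°; Δλ = 54.9341° − 54.9400° = -0.0059°.
ΔN = Δφ × 111000 = -355.2 m; ΔE = Δλ × 111000 × cos(35.3236°) = -0.0059 × 111000 × 0.815900 = -534.3 m.
Distance = √(ΔE² + ΔN²) = √((-534.3)² + (-355.2)²) = 641.6 m.

642 m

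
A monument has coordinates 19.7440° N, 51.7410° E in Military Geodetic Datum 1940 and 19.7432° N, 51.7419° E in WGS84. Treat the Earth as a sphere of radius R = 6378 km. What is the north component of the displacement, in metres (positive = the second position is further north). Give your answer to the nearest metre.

ΔN = -89 m

Δφ = 19.7432° − 19.7440° = -0.0008°; Δλ = 51.7419° − 51.7410° = +0.0009°.
1° along a meridian = πR/180 = 111317 m.
ΔN = Δφ × 111317 = -89.1 m; ΔE = Δλ × 111317 × cos(19.7440°) = +0.0009 × 111317 × 0.941211 = 94.3 m.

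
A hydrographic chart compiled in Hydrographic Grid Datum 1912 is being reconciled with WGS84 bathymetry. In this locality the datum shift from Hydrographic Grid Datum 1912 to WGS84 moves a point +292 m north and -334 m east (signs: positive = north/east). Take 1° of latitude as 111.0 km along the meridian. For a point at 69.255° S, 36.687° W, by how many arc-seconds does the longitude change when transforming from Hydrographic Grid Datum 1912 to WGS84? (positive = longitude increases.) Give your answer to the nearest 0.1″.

Δλ = -30.6″

At latitude -69.255°, cos φ = 0.354209.
1° of longitude at this latitude = 111.0 × cos φ = 39.32 km, so Δλ = -334.0 / 39317.2 = -0.0084950° = -30.582″.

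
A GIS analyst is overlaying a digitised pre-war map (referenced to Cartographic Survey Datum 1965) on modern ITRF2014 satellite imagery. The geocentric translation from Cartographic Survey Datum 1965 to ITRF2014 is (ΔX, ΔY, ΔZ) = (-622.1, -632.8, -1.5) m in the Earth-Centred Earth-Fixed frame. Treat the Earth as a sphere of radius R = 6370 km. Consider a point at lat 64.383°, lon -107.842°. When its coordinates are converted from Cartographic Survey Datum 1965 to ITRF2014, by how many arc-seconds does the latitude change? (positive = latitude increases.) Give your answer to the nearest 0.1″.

Δφ = -23.2″

sin φ = 0.901704, cos φ = 0.432353, sin λ = -0.951905, cos λ = -0.306393.
North component: ΔN = −sin φ cos λ·ΔX − sin φ sin λ·ΔY + cos φ·ΔZ = −(0.901704)(-0.306393)(-622.1) − (0.901704)(-0.951905)(-632.8) + (0.432353)(-1.5) = -715.68 m.
1° of latitude spans πR/180 = 111177 m, so Δφ = -715.68 / 111177 × 3600 = -23.174″.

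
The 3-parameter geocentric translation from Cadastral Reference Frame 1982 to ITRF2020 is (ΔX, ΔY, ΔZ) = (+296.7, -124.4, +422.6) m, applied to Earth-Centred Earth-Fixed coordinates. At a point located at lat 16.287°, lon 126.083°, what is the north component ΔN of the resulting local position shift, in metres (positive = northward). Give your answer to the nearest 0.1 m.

ΔN = 482.8 m

The local north axis is (−sin φ cos λ, −sin φ sin λ, cos φ), giving ΔN = 49.007 + 28.195 + 405.641 = 482.84 m.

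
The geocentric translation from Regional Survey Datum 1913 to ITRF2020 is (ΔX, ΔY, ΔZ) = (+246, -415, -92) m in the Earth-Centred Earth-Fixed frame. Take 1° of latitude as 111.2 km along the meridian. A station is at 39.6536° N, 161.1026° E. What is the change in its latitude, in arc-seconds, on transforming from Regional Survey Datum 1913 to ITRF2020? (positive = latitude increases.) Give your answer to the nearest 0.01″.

Δφ = 5.29″

sin φ = 0.638145, cos φ = 0.769917, sin λ = 0.323874, cos λ = -0.946100.
North component: ΔN = −sin φ cos λ·ΔX − sin φ sin λ·ΔY + cos φ·ΔZ = −(0.638145)(-0.946100)(246) − (0.638145)(0.323874)(-415) + (0.769917)(-92) = 163.46 m.
1° of latitude spans 111200 m, so Δφ = 163.46 / 111200 × 3600 = 5.292″.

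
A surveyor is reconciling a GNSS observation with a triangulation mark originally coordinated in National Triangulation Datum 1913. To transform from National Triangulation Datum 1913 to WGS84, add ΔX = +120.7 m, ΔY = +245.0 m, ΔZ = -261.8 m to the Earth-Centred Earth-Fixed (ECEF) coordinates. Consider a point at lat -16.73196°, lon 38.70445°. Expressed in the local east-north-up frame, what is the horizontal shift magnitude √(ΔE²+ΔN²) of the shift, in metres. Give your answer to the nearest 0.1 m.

213.6 m

The local east axis at (φ, λ) is (−sin λ, cos λ, 0), so ΔE = −sin(38.70445°)·120.7 + cos(38.70445°)·245.0 = 115.72 m.
The local north axis is (−sin φ cos λ, −sin φ sin λ, cos φ), giving ΔN = 27.117 + 44.105 − 250.716 = -179.49 m.
Horizontal magnitude = √(ΔE² + ΔN²) = √(115.72² + (-179.49)²) = 213.56 m.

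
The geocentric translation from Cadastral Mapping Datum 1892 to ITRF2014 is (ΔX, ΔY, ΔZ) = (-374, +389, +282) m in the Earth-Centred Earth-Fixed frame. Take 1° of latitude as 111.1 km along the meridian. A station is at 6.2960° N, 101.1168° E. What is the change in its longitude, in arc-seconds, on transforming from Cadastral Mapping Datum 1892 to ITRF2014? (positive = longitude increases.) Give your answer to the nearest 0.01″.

Δλ = 9.52″

sin φ = 0.109665, cos φ = 0.993969, sin λ = 0.981236, cos λ = -0.192810.
East component: ΔE = −sin λ·ΔX + cos λ·ΔY = −(0.981236)(-374) + (-0.192810)(389) = 291.98 m.
1° of latitude spans 111100 m; at latitude φ, 1° of longitude spans that × cos φ = 110429.9 m, so Δλ = 291.98 / 110429.9 × 3600 = 9.518″.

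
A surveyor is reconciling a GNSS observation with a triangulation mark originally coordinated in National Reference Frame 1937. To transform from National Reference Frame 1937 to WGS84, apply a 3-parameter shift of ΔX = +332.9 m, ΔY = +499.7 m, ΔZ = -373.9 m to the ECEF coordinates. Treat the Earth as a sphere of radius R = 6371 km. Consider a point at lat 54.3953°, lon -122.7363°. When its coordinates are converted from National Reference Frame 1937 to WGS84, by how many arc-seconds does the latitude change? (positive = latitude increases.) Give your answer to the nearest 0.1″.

Δφ = 8.8″

sin φ = 0.813053, cos φ = 0.582190, sin λ = -0.841168, cos λ = -0.540773.
North component: ΔN = −sin φ cos λ·ΔX − sin φ sin λ·ΔY + cos φ·ΔZ = −(0.813053)(-0.540773)(332.9) − (0.813053)(-0.841168)(499.7) + (0.582190)(-373.9) = 270.44 m.
1° of latitude spans πR/180 = 111195 m, so Δφ = 270.44 / 111195 × 3600 = 8.756″.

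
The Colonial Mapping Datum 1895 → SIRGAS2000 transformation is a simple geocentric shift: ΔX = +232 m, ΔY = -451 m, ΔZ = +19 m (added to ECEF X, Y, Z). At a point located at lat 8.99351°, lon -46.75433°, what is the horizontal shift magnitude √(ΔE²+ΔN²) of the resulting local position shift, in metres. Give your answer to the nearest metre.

151 m

At φ = 8.99351°, λ = -46.75433°: sin φ = 0.156323, cos φ = 0.987706, sin λ = -0.728423, cos λ = 0.685128.
ΔE = −sin λ·ΔX + cos λ·ΔY = −(-0.728423)·(232) + (0.685128)·(-451) = -140.00 m.
ΔN = −sin φ cos λ·ΔX − sin φ sin λ·ΔY + cos φ·ΔZ = −(0.156323)(0.685128)(232) − (0.156323)(-0.728423)(-451) + (0.987706)(19) = -57.44 m.
Horizontal magnitude = √(ΔE² + ΔN²) = √((-140.00)² + (-57.44)²) = 151.32 m.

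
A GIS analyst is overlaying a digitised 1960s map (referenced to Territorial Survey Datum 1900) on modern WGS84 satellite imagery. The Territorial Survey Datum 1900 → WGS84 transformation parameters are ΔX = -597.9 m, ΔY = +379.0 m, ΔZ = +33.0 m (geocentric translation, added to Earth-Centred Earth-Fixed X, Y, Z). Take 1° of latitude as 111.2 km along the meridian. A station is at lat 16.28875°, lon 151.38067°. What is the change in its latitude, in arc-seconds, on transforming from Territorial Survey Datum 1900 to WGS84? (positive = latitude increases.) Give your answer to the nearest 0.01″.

Δφ = -5.39″

sin φ = 0.280478, cos φ = 0.959860, sin λ = 0.478988, cos λ = -0.877821.
North component: ΔN = −sin φ cos λ·ΔX − sin φ sin λ·ΔY + cos φ·ΔZ = −(0.280478)(-0.877821)(-597.9) − (0.280478)(0.478988)(379.0) + (0.959860)(33.0) = -166.45 m.
1° of latitude spans 111200 m, so Δφ = -166.45 / 111200 × 3600 = -5.389″.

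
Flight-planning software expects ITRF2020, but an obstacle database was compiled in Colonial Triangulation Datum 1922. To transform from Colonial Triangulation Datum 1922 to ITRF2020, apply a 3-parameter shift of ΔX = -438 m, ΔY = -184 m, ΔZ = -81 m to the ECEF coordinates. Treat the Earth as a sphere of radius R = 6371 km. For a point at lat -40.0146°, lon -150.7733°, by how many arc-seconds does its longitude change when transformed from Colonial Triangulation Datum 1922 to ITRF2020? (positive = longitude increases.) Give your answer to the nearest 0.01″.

sin φ = -0.642983, cos φ = 0.765881, sin λ = -0.488266, cos λ = -0.872695.
East component: ΔE = −sin λ·ΔX + cos λ·ΔY = −(-0.488266)(-438) + (-0.872695)(-184) = -53.28 m.
1° of latitude spans πR/180 = 111195 m; at latitude φ, 1° of longitude spans that × cos φ = 85162.0 m, so Δλ = -53.28 / 85162.0 × 3600 = -2.252″.

Δλ = -2.25″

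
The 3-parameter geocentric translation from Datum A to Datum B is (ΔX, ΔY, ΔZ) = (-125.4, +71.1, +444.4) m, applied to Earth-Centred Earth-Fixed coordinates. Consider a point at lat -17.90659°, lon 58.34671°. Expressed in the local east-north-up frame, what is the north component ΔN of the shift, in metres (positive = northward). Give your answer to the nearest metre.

At φ = -17.90659°, λ = 58.34671°: sin φ = -0.307466, cos φ = 0.951559, sin λ = 0.851239, cos λ = 0.524778.
ΔN = −sin φ cos λ·ΔX − sin φ sin λ·ΔY + cos φ·ΔZ = −(-0.307466)(0.524778)(-125.4) − (-0.307466)(0.851239)(71.1) + (0.951559)(444.4) = 421.25 m.

ΔN = 421 m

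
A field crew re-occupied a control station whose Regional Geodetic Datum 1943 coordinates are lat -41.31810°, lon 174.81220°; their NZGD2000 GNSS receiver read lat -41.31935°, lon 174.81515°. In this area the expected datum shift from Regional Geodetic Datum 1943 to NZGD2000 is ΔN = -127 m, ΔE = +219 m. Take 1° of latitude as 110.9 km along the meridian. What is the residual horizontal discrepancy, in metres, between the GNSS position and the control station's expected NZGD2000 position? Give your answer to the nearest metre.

Observed coordinate differences: Δφ = -0.00125°, Δλ = +0.00295°.
Converting to metres (1° lat = 110900 m, cos φ = 0.751056): observed ΔN = -138.6 m, observed ΔE = 245.7 m.
Subtracting the expected shift leaves a residual of -138.6 − (-127) = -11.6 m north and 245.7 − (219) = 26.7 m east.
Residual distance = √((-11.6)² + 26.7²) = 29.1 m.

29 m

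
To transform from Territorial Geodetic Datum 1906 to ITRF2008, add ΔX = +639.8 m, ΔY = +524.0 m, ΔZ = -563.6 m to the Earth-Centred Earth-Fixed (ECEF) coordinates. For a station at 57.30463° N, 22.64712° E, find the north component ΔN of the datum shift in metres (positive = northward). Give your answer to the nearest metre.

At φ = 57.30463°, λ = 22.64712°: sin φ = 0.841554, cos φ = 0.540172, sin λ = 0.385054, cos λ = 0.922894.
ΔN = −sin φ cos λ·ΔX − sin φ sin λ·ΔY + cos φ·ΔZ = −(0.841554)(0.922894)(639.8) − (0.841554)(0.385054)(524.0) + (0.540172)(-563.6) = -971.15 m.

ΔN = -971 m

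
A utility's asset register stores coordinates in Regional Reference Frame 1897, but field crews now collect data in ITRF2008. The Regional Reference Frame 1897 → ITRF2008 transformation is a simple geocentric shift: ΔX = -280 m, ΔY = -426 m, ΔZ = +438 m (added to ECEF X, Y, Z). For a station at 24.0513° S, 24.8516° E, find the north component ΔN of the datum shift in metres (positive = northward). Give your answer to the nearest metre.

At φ = -24.0513°, λ = 24.8516°: sin φ = -0.407554, cos φ = 0.913181, sin λ = 0.420269, cos λ = 0.907399.
ΔN = −sin φ cos λ·ΔX − sin φ sin λ·ΔY + cos φ·ΔZ = −(-0.407554)(0.907399)(-280) − (-0.407554)(0.420269)(-426) + (0.913181)(438) = 223.46 m.

ΔN = 223 m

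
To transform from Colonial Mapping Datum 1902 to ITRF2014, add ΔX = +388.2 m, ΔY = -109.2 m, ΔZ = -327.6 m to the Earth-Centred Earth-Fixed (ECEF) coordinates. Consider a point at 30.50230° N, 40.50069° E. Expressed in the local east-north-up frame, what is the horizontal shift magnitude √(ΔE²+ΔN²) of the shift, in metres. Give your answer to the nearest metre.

At φ = 30.50230°, λ = 40.50069°: sin φ = 0.507573, cos φ = 0.861609, sin λ = 0.649457, cos λ = 0.760398.
ΔE = −sin λ·ΔX + cos λ·ΔY = −(0.649457)·(388.2) + (0.760398)·(-109.2) = -335.15 m.
ΔN = −sin φ cos λ·ΔX − sin φ sin λ·ΔY + cos φ·ΔZ = −(0.507573)(0.760398)(388.2) − (0.507573)(0.649457)(-109.2) + (0.861609)(-327.6) = -396.09 m.
Horizontal magnitude = √(ΔE² + ΔN²) = √((-335.15)² + (-396.09)²) = 518.86 m.

519 m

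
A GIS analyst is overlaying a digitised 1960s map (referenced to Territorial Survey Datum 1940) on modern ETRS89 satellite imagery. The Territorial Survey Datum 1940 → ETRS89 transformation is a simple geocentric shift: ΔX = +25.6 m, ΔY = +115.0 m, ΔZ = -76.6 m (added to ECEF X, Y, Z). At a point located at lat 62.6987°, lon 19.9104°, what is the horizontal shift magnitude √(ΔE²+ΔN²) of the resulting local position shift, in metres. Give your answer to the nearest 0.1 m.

135.0 m

At φ = 62.6987°, λ = 19.9104°: sin φ = 0.888607, cos φ = 0.458670, sin λ = 0.340550, cos λ = 0.940226.
ΔE = −sin λ·ΔX + cos λ·ΔY = −(0.340550)·(25.6) + (0.940226)·(115.0) = 99.41 m.
ΔN = −sin φ cos λ·ΔX − sin φ sin λ·ΔY + cos φ·ΔZ = −(0.888607)(0.940226)(25.6) − (0.888607)(0.340550)(115.0) + (0.458670)(-76.6) = -91.32 m.
Horizontal magnitude = √(ΔE² + ΔN²) = √(99.41² + (-91.32)²) = 134.99 m.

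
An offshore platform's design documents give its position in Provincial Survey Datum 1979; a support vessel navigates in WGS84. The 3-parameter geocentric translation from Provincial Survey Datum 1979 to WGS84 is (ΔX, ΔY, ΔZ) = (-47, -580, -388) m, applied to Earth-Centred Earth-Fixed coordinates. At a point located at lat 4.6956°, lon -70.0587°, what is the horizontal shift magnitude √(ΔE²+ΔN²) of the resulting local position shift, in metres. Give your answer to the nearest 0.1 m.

493.4 m

The local east axis at (φ, λ) is (−sin λ, cos λ, 0), so ΔE = −sin(-70.0587°)·(-47) + cos(-70.0587°)·(-580) = -242.00 m.
The local north axis is (−sin φ cos λ, −sin φ sin λ, cos φ), giving ΔN = 1.312 − 44.633 − 386.698 = -430.02 m.
Horizontal magnitude = √(ΔE² + ΔN²) = √((-242.00)² + (-430.02)²) = 493.43 m.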